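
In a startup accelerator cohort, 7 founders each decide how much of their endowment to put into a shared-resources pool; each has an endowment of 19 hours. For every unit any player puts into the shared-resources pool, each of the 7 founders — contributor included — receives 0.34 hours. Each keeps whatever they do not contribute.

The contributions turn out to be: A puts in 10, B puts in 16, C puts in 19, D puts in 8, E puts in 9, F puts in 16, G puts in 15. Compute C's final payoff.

Total contributed: 10 + 16 + 19 + 8 + 9 + 16 + 15 = 93.
Each receives 0.34 × 93 = 31.62 from the shared-resources pool.
C keeps 19 − 19 = 0, so C's payoff is 0 + 31.62 = 31.62.

31.62 hours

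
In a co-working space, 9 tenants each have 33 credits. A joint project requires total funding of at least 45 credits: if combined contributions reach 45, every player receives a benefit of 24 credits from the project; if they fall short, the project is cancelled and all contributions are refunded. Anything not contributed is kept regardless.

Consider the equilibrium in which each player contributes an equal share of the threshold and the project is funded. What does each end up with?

52 credits

Equal share of the threshold: 45/9 = 5.
At this profile no one gains by cutting their contribution: any cut drops the total below 45, the project is cancelled, contributions are refunded, and the deviator ends with 33, which is less than 33 − 5 + 24 = 52. Contributing more than 5 just wastes the excess. So contributing exactly 5 is a best response.
Each player's payoff: 33 − 5 + 24 = 52.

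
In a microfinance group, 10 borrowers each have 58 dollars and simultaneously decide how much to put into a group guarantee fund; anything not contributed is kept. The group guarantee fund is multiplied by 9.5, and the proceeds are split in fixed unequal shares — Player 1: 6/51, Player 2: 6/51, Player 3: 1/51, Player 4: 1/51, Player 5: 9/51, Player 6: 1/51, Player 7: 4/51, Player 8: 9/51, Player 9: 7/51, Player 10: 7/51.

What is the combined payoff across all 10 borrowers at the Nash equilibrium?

A player with share s gets back 9.5·s per unit contributed, so full contribution is dominant for anyone with s > 1/9.5 = 0.1053 and zero contribution is dominant for anyone below.
Player 1, Player 2, Player 5, Player 8, Player 9 and Player 10 clear that bar, contributing 58 each; the remaining 4 contribute 0. Total contributed: 348.
The group guarantee fund pays out 9.5 × 348 = 3306.00 in total (split across the unequal shares, but the aggregate is all that matters for the group sum).
The 4 free-riders keep 58 each, adding 232. Group total = 232 + 3306.00 = 3538.00.

3538.00 dollars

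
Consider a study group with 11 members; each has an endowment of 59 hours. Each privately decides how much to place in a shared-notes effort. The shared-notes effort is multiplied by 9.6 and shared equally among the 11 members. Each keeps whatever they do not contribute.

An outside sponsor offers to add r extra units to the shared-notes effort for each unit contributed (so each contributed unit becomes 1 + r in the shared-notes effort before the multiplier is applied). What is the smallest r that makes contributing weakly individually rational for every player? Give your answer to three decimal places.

0.146

With matching at rate r, one contributed unit becomes (1 + r) in the shared-notes effort and returns 9.6 × (1 + r) / 11 to the contributor.
Setting this equal to 1: 1 + r = 11/9.6 = 1.1458.
So the minimum matching rate is r = 1.1458 − 1 = 0.146.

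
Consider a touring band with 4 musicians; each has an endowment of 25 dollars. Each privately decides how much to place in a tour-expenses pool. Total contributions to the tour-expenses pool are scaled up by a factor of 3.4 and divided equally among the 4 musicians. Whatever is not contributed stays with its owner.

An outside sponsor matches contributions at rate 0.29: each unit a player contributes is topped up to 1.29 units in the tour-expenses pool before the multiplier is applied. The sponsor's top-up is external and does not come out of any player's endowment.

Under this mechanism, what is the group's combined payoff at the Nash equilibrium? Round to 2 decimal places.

438.60 dollars

With the mechanism, a contributed unit returns 3.4 × 1.29 / 4 = 1.0965 per unit of net cost to the contributor — now above 1 — so contributing fully is weakly dominant for every player.
So the Nash equilibrium is full contribution by all 4; the group earns 3.4 × 1.29 × 100 = 438.60.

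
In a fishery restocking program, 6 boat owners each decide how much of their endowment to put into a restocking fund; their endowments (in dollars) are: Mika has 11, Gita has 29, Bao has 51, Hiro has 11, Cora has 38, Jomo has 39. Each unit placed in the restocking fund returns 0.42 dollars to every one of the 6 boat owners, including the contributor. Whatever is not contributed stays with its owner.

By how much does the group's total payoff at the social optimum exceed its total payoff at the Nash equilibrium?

272.08 dollars

The private return per contributed unit is 0.42 < 1 for everyone, so the Nash equilibrium is zero contribution and the group total is Σ E_j = 11 + 29 + 51 + 11 + 38 + 39 = 179.
Each contributed unit returns 2.520 to the group, so the social optimum is full contribution by everyone: group total = 2.520 × 179 = 451.08.
Efficiency loss = (2.520 − 1) × 179 = 272.08.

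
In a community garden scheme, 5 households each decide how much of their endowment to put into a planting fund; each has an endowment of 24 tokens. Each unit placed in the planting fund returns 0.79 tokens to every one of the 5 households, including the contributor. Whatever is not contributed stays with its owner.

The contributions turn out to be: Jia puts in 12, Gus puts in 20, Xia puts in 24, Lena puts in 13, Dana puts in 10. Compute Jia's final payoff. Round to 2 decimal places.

74.41 tokens

Total contributed: 12 + 20 + 24 + 13 + 10 = 79.
Each receives 0.79 × 79 = 62.41 from the planting fund.
Jia keeps 24 − 12 = 12, so Jia's payoff is 12 + 62.41 = 74.41.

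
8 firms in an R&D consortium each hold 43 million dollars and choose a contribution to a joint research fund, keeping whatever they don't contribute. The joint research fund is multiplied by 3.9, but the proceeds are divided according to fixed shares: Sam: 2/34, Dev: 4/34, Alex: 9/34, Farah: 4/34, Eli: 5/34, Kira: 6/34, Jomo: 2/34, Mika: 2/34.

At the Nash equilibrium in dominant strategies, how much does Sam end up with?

52.86 million dollars

A player with share s gets back 3.9·s per unit contributed, so full contribution is dominant for anyone with s > 1/3.9 = 0.2564 and zero contribution is dominant for anyone below.
The only share above 0.2564 is Alex's 9/34, contributing 43; the remaining 7 contribute 0. Total contributed: 43.
Sam keeps 43 and receives 3.9 × 43 × 2/34 = 9.86 from the joint research fund, for a payoff of 52.86.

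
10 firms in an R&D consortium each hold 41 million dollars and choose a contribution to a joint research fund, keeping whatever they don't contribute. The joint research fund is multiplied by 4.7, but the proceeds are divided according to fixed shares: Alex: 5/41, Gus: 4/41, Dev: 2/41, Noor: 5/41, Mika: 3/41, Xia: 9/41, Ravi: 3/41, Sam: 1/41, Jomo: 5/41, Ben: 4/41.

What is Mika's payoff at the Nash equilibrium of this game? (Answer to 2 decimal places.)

Each unit j contributes comes back to j as 4.7 × (j's share), so j prefers to contribute only if that share exceeds 1/4.7 = 0.2128; otherwise keeping the unit dominates.
Xia alone (share 9/41) is above the threshold, contributing 41; the remaining 9 contribute 0. Total contributed: 41.
Mika keeps 41 and receives 4.7 × 41 × 3/41 = 14.10 from the joint research fund, for a payoff of 55.10.

55.10 million dollars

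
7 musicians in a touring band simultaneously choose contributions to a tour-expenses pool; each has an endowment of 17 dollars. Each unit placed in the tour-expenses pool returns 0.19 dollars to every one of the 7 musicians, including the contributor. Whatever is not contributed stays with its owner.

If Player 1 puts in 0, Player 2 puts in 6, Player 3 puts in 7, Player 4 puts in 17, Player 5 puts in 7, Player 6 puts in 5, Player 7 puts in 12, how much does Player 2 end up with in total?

Total contributed: 0 + 6 + 7 + 17 + 7 + 5 + 12 = 54.
Each receives 0.19 × 54 = 10.26 from the tour-expenses pool.
Player 2 keeps 17 − 6 = 11, so Player 2's payoff is 11 + 10.26 = 21.26.

21.26 dollars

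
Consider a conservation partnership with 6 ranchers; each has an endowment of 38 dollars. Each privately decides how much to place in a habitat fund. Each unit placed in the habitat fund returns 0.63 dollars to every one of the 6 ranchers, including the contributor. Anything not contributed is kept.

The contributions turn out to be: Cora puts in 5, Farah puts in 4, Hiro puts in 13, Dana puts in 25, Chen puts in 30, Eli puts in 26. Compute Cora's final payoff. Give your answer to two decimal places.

Total contributed: 5 + 4 + 13 + 25 + 30 + 26 = 103.
Each receives 0.63 × 103 = 64.89 from the habitat fund.
Cora keeps 38 − 5 = 33, so Cora's payoff is 33 + 64.89 = 97.89.

97.89 dollars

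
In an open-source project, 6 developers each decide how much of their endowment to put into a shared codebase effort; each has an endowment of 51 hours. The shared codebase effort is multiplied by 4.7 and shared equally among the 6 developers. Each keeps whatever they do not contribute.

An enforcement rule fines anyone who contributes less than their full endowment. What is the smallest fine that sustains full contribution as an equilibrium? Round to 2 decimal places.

Given the others contribute fully, the best deviation is to contribute 0 (any partial contribution still incurs the fine and gives up units whose private return 0.7833 is below 1).
Deviating from 51 to 0 saves 51 hours but forfeits the deviator's share of the drop in the shared codebase effort: 4.7/6 × 51 = 39.95.
So the deviation gain is 51 − 39.95 = 11.05, and the fine must be at least 11.05 hours to wipe it out.

11.05 hours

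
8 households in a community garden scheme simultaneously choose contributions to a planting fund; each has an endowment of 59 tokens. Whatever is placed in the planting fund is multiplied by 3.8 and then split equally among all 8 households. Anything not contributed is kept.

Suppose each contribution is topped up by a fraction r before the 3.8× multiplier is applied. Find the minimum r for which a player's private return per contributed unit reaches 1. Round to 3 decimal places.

With matching at rate r, one contributed unit becomes (1 + r) in the planting fund and returns 3.8 × (1 + r) / 8 to the contributor.
Setting this equal to 1: 1 + r = 8/3.8 = 2.1053.
So the minimum matching rate is r = 2.1053 − 1 = 1.105.

1.105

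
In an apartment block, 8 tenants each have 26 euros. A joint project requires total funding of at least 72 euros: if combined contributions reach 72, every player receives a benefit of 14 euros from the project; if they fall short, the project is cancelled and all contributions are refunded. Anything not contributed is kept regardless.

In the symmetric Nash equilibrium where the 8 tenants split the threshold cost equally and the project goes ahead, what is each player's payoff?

Equal share of the threshold: 72/8 = 9.
At this profile no one gains by cutting their contribution: any cut drops the total below 72, the project is cancelled, contributions are refunded, and the deviator ends with 26, which is less than 26 − 9 + 14 = 31. Contributing more than 9 just wastes the excess. So contributing exactly 9 is a best response.
Each player's payoff: 26 − 9 + 14 = 31.

31 euros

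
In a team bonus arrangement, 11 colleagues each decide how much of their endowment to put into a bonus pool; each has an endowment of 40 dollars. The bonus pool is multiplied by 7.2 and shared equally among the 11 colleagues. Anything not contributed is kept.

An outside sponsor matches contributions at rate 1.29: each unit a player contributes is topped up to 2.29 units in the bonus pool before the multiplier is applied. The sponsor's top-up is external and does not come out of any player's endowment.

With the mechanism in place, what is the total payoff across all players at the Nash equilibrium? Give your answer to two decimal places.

7254.72 dollars

The effective private return per unit is now 7.2 × 2.29 / 11 = 1.4989 > 1, so every player's dominant strategy flips to full contribution.
So the Nash equilibrium is full contribution by all 11; the group earns 7.2 × 2.29 × 440 = 7254.72.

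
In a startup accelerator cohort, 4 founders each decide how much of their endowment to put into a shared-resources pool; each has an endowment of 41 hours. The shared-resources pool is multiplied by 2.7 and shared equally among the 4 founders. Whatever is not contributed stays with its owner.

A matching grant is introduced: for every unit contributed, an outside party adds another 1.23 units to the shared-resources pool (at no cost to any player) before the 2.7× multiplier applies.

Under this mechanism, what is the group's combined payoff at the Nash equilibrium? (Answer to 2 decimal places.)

The effective private return per unit is now 2.7 × 2.23 / 4 = 1.5053 > 1, so every player's dominant strategy flips to full contribution.
So the Nash equilibrium is full contribution by all 4; the group earns 2.7 × 2.23 × 164 = 987.44.

987.44 hours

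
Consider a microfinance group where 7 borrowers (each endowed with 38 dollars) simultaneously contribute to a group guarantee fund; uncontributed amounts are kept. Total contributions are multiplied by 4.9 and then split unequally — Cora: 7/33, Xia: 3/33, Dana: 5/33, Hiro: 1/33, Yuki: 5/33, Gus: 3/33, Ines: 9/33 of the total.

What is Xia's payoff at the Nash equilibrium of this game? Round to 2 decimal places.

71.85 dollars

Player j's private return per contributed unit is 4.9 × (j's share). Contributing is weakly dominant for j when that share is at least 1/4.9 = 0.2041, and contributing 0 is dominant otherwise.
Cora and Ines clear that bar, contributing 38 each; the remaining 5 contribute 0. Total contributed: 76.
Xia keeps 38 and receives 4.9 × 76 × 3/33 = 33.85 from the group guarantee fund, for a payoff of 71.85.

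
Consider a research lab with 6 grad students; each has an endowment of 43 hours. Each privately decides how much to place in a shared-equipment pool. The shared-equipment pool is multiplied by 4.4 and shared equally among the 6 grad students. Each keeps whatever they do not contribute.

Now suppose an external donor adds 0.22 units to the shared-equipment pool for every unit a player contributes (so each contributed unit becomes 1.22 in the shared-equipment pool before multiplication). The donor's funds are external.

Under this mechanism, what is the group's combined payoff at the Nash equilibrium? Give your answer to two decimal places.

With the mechanism, a contributed unit returns 4.4 × 1.22 / 6 = 0.8947 per unit of net cost — still below 1 — so contributing 0 remains dominant for every player.
At the Nash equilibrium no one contributes; group total payoff = 6 × 43 = 258.

258.00 hours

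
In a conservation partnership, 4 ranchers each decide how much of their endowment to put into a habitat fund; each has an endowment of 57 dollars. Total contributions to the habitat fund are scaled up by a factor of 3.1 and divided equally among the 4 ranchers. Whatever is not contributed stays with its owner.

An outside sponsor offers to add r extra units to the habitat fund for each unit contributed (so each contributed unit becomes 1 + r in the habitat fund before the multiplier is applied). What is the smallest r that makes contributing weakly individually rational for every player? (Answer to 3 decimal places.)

0.290

With matching at rate r, one contributed unit becomes (1 + r) in the habitat fund and returns 3.1 × (1 + r) / 4 to the contributor.
Setting this equal to 1: 1 + r = 4/3.1 = 1.2903.
So the minimum matching rate is r = 1.2903 − 1 = 0.290.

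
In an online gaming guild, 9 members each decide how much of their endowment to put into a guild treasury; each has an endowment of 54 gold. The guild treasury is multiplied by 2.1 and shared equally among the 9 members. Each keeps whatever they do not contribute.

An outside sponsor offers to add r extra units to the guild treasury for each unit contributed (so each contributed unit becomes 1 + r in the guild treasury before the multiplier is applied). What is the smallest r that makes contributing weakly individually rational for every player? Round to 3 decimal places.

3.286

With matching at rate r, one contributed unit becomes (1 + r) in the guild treasury and returns 2.1 × (1 + r) / 9 to the contributor.
Setting this equal to 1: 1 + r = 9/2.1 = 4.2857.
So the minimum matching rate is r = 4.2857 − 1 = 3.286.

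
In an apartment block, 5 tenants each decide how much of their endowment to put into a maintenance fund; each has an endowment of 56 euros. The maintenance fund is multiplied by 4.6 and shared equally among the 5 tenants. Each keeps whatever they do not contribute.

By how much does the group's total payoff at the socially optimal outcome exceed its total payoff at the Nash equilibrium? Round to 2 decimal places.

1008.00 euros

Each contributed unit returns 4.6/5 = 0.9200 to its contributor — below 1 — so contributing 0 is dominant for every player. At the Nash equilibrium everyone keeps their 56, and the group total is 5 × 56 = 280.
Each contributed unit returns 4.600 to the group as a whole (0.9200 to each of 5 players), which exceeds 1, so the social optimum is full contribution: group total = 4.600 × 280 = 1288.00.
Efficiency loss = 1288.00 − 280 = 1008.00.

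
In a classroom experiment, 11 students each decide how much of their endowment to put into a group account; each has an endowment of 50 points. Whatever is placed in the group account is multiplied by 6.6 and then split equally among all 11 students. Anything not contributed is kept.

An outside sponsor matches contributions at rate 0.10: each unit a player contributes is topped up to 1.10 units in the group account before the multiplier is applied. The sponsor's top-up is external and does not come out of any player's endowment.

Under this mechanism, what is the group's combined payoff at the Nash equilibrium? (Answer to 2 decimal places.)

550.00 points

Even with the mechanism, each unit contributed returns only 6.6 × 1.10 / 11 = 0.6600 per unit of net cost, so contributing nothing is still dominant.
Everyone keeps their endowment and the group total is 11 × 50 = 550.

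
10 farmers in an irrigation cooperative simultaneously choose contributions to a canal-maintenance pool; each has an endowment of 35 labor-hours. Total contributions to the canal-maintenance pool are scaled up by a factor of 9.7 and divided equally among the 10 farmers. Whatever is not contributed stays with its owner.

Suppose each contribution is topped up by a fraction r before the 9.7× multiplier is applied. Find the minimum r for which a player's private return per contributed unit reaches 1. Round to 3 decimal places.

0.031

With matching at rate r, one contributed unit becomes (1 + r) in the canal-maintenance pool and returns 9.7 × (1 + r) / 10 to the contributor.
Setting this equal to 1: 1 + r = 10/9.7 = 1.0309.
So the minimum matching rate is r = 1.0309 − 1 = 0.031.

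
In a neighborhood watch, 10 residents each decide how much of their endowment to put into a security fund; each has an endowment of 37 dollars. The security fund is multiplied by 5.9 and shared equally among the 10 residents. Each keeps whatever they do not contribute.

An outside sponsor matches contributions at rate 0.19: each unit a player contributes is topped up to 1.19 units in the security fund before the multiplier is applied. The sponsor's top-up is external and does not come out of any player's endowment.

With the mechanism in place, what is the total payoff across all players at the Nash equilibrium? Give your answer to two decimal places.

With the mechanism, a contributed unit returns 5.9 × 1.19 / 10 = 0.7021 per unit of net cost — still below 1 — so contributing 0 remains dominant for every player.
At the Nash equilibrium no one contributes; group total payoff = 10 × 37 = 370.

370.00 dollars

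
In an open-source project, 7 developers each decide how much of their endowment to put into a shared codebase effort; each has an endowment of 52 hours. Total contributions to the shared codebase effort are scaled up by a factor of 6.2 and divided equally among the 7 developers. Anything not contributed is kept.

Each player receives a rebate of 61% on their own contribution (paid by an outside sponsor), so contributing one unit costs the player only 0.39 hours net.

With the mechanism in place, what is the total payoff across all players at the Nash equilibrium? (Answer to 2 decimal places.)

Under the mechanism each unit contributed yields (6.2/7) / 0.39 = 2.2711 back to its contributor per unit of net cost, which exceeds 1, making full contribution the dominant choice for everyone.
So the Nash equilibrium is full contribution by all 7; the group earns 7 × (52 × 0.61 + 6.2 × 52) = 2478.84.

2478.84 hours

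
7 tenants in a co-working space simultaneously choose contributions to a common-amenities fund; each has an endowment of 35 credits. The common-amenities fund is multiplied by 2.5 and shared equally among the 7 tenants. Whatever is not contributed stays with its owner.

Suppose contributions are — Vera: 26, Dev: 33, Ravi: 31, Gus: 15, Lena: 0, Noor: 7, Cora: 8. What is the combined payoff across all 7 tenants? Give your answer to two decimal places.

Total contributed: 26 + 33 + 31 + 15 + 0 + 7 + 8 = 120; total kept: 7 × 35 − 120 = 125.
The common-amenities fund pays out 2.5 × 120 = 300.00 in aggregate.
Group total = 125 + 300.00 = 425.00.

425.00 credits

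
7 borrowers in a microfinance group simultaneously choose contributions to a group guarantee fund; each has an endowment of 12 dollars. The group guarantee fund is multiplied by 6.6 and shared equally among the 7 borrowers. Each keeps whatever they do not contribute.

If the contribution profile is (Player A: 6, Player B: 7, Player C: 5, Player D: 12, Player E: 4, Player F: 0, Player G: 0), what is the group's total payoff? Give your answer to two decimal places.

274.40 dollars

Total contributed: 6 + 7 + 5 + 12 + 4 + 0 + 0 = 34; total kept: 7 × 12 − 34 = 50.
The group guarantee fund pays out 6.6 × 34 = 224.40 in aggregate.
Group total = 50 + 224.40 = 274.40.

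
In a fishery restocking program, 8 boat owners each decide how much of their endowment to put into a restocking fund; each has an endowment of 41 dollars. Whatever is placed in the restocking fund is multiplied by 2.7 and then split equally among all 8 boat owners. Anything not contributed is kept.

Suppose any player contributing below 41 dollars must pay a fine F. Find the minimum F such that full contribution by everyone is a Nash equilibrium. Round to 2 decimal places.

Given the others contribute fully, the best deviation is to contribute 0 (any partial contribution still incurs the fine and gives up units whose private return 0.3375 is below 1).
Deviating from 41 to 0 saves 41 dollars but forfeits the deviator's share of the drop in the restocking fund: 2.7/8 × 41 = 13.84.
So the deviation gain is 41 − 13.84 = 27.16, and the fine must be at least 27.16 dollars to wipe it out.

27.16 dollars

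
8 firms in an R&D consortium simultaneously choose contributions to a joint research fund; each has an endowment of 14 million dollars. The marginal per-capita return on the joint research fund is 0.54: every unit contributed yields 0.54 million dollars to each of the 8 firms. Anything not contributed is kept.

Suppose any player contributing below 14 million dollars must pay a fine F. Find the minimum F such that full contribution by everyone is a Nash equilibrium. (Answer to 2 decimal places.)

Given the others contribute fully, the best deviation is to contribute 0 (any partial contribution still incurs the fine and gives up units whose private return 0.54 is below 1).
Deviating from 14 to 0 saves 14 million dollars but forfeits the deviator's share of the drop in the joint research fund: 0.54 × 14 = 7.56.
So the deviation gain is 14 − 7.56 = 6.44, and the fine must be at least 6.44 million dollars to wipe it out.

6.44 million dollars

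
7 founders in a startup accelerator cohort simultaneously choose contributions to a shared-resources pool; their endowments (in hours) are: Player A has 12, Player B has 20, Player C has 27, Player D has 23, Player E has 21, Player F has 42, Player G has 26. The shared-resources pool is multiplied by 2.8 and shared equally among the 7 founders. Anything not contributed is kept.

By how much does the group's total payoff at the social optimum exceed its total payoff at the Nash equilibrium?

The private return per contributed unit is 2.8/7 = 0.4000 < 1 for every player regardless of endowment, so the Nash equilibrium is zero contribution and the group total is Σ E_j = 12 + 20 + 27 + 23 + 21 + 42 + 26 = 171.
Each contributed unit returns 2.800 to the group, so the social optimum is full contribution by everyone: group total = 2.800 × 171 = 478.80.
Efficiency loss = (2.800 − 1) × 171 = 307.80.

307.80 hours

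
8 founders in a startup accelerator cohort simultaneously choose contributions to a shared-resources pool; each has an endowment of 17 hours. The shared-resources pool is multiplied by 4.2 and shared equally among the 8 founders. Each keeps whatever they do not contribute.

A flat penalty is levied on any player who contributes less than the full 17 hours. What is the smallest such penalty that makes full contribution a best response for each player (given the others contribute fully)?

Given the others contribute fully, the best deviation is to contribute 0 (any partial contribution still incurs the fine and gives up units whose private return 0.5250 is below 1).
Deviating from 17 to 0 saves 17 hours but forfeits the deviator's share of the drop in the shared-resources pool: 4.2/8 × 17 = 8.92.
So the deviation gain is 17 − 8.92 = 8.08, and the fine must be at least 8.08 hours to wipe it out.

8.08 hours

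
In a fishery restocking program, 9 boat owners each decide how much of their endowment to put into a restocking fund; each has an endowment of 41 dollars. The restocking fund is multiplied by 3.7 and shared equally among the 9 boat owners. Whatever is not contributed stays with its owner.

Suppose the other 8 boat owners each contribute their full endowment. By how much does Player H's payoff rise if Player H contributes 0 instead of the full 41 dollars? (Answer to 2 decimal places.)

24.14 dollars

Switching from a contribution of 41 to 0 lets Player H keep an extra 41 dollars, but lowers the restocking fund by 41, which costs Player H their own share of that drop: 3.7/9 × 41 = 16.86.
Net gain = 41 − 16.86 = 24.14. The private return per contributed unit (0.4111) is below 1, so free-riding is indeed the best response regardless of what the others do.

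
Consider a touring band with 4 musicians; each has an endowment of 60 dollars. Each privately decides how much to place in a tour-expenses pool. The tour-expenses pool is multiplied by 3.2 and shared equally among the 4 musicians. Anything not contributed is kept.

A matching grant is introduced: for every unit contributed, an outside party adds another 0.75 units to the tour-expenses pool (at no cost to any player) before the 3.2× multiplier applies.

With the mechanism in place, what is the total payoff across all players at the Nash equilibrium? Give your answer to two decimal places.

With the mechanism, a contributed unit returns 3.2 × 1.75 / 4 = 1.4000 per unit of net cost to the contributor — now above 1 — so contributing fully is weakly dominant for every player.
So the Nash equilibrium is full contribution by all 4; the group earns 3.2 × 1.75 × 240 = 1344.00.

1344.00 dollars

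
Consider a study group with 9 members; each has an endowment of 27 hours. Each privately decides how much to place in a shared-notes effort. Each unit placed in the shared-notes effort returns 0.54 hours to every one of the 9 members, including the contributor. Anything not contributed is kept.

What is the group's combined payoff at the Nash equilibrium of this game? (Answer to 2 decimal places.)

243.00 hours

The private return per contributed unit is 0.54 < 1, so contributing 0 is dominant for every player. At the Nash equilibrium everyone keeps their 27, and the group total is 9 × 27 = 243.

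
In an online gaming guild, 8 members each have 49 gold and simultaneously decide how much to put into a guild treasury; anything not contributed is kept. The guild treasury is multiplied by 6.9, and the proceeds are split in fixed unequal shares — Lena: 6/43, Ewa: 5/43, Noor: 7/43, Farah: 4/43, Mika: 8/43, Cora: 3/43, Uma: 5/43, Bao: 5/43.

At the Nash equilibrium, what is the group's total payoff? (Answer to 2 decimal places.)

Each unit j contributes comes back to j as 6.9 × (j's share), so j prefers to contribute only if that share exceeds 1/6.9 = 0.1449; otherwise keeping the unit dominates.
Noor and Mika are above the threshold, contributing 49 each; the remaining 6 contribute 0. Total contributed: 98.
The guild treasury pays out 6.9 × 98 = 676.20 in total (split across the unequal shares, but the aggregate is all that matters for the group sum).
The 6 free-riders keep 49 each, adding 294. Group total = 294 + 676.20 = 970.20.

970.20 gold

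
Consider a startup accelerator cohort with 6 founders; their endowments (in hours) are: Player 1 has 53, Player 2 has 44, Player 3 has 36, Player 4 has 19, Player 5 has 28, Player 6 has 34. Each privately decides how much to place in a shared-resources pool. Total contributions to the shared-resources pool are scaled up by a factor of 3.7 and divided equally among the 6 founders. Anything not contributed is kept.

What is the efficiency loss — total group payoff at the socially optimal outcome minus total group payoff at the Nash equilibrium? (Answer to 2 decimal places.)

577.80 hours

The private return per contributed unit is 3.7/6 = 0.6167 < 1 for every player regardless of endowment, so the Nash equilibrium is zero contribution and the group total is Σ E_j = 53 + 44 + 36 + 19 + 28 + 34 = 214.
Each contributed unit returns 3.700 to the group, so the social optimum is full contribution by everyone: group total = 3.700 × 214 = 791.80.
Efficiency loss = (3.700 − 1) × 214 = 577.80.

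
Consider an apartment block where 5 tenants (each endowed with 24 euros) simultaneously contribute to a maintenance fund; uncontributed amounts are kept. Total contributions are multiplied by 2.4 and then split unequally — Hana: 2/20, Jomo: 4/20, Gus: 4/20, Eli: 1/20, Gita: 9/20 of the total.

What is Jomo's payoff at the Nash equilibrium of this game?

For player j, contributing a unit is worthwhile iff 2.4 × (j's share) ≥ 1, i.e. iff j's share is at least 0.4167.
Gita alone (share 9/20) is above the threshold, contributing 24; the remaining 4 contribute 0. Total contributed: 24.
Jomo keeps 24 and receives 2.4 × 24 × 4/20 = 11.52 from the maintenance fund, for a payoff of 35.52.

35.52 euros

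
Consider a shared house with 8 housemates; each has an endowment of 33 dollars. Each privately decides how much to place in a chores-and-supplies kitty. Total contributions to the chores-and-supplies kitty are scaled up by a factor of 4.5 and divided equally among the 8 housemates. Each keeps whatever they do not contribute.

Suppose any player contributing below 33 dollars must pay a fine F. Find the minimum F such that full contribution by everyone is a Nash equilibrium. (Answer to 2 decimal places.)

14.44 dollars

Given the others contribute fully, the best deviation is to contribute 0 (any partial contribution still incurs the fine and gives up units whose private return 0.5625 is below 1).
Deviating from 33 to 0 saves 33 dollars but forfeits the deviator's share of the drop in the chores-and-supplies kitty: 4.5/8 × 33 = 18.56.
So the deviation gain is 33 − 18.56 = 14.44, and the fine must be at least 14.44 dollars to wipe it out.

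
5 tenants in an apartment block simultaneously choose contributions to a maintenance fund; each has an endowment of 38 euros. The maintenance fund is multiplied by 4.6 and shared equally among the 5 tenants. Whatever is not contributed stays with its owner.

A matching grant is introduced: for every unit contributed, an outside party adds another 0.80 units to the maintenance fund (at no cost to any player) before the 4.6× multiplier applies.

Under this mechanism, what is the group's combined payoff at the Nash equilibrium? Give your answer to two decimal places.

1573.20 euros

Under the mechanism each unit contributed yields 4.6 × 1.80 / 5 = 1.6560 back to its contributor per unit of net cost, which exceeds 1, making full contribution the dominant choice for everyone.
So the Nash equilibrium is full contribution by all 5; the group earns 4.6 × 1.80 × 190 = 1573.20.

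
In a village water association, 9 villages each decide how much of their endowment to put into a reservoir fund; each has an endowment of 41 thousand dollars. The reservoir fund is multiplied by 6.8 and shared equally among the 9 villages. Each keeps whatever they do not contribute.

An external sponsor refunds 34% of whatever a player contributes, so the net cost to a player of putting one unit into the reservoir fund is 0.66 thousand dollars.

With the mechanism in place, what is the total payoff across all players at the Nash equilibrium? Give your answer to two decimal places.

2634.66 thousand dollars

With the mechanism, a contributed unit returns (6.8/9) / 0.66 = 1.1448 per unit of net cost to the contributor — now above 1 — so contributing fully is weakly dominant for every player.
At the Nash equilibrium everyone contributes 41. Group total payoff = 9 × (41 × 0.34 + 6.8 × 41) = 2634.66.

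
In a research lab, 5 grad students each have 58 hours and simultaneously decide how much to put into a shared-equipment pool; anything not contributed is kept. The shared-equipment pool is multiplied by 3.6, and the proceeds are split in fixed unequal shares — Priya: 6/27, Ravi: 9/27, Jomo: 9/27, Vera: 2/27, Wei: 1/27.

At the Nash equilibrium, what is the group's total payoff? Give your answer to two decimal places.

591.60 hours

Each unit j contributes comes back to j as 3.6 × (j's share), so j prefers to contribute only if that share exceeds 1/3.6 = 0.2778; otherwise keeping the unit dominates.
Ravi and Jomo are above the threshold, contributing 58 each; the remaining 3 contribute 0. Total contributed: 116.
The shared-equipment pool pays out 3.6 × 116 = 417.60 in total (split across the unequal shares, but the aggregate is all that matters for the group sum).
The 3 free-riders keep 58 each, adding 174. Group total = 174 + 417.60 = 591.60.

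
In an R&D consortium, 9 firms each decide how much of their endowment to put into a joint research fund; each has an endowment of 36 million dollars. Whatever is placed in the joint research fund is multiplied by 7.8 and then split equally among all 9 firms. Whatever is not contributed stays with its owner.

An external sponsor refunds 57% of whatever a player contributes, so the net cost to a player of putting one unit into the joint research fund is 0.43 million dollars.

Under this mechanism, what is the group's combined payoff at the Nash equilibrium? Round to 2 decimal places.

2711.88 million dollars

Under the mechanism each unit contributed yields (7.8/9) / 0.43 = 2.0155 back to its contributor per unit of net cost, which exceeds 1, making full contribution the dominant choice for everyone.
So the Nash equilibrium is full contribution by all 9; the group earns 9 × (36 × 0.57 + 7.8 × 36) = 2711.88.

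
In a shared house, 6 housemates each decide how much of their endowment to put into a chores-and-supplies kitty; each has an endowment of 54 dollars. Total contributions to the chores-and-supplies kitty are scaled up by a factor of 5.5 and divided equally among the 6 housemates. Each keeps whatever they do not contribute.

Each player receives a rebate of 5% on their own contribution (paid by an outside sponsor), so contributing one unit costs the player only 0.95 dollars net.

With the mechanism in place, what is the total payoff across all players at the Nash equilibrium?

324.00 dollars

The effective private return is (5.5/6) / 0.95 = 0.9649, which is still under 1, so the mechanism doesn't change anyone's dominant strategy: zero contribution.
At the Nash equilibrium no one contributes; group total payoff = 6 × 54 = 324.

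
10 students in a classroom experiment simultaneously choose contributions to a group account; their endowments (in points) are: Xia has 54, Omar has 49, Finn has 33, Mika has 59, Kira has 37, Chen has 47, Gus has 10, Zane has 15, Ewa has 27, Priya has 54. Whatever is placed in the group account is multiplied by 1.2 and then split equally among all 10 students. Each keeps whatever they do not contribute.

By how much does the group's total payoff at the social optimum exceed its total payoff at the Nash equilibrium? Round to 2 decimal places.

The private return per contributed unit is 1.2/10 = 0.1200 < 1 for every player regardless of endowment, so the Nash equilibrium is zero contribution and the group total is Σ E_j = 54 + 49 + 33 + 59 + 37 + 47 + 10 + 15 + 27 + 54 = 385.
Each contributed unit returns 1.200 to the group, so the social optimum is full contribution by everyone: group total = 1.200 × 385 = 462.00.
Efficiency loss = (1.200 − 1) × 385 = 77.00.

77.00 points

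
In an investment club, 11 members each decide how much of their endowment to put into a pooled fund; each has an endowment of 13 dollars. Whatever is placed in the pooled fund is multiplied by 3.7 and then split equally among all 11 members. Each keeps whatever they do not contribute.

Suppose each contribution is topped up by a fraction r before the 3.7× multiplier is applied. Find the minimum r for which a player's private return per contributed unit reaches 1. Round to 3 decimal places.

1.973

With matching at rate r, one contributed unit becomes (1 + r) in the pooled fund and returns 3.7 × (1 + r) / 11 to the contributor.
Setting this equal to 1: 1 + r = 11/3.7 = 2.9730.
So the minimum matching rate is r = 2.9730 − 1 = 1.973.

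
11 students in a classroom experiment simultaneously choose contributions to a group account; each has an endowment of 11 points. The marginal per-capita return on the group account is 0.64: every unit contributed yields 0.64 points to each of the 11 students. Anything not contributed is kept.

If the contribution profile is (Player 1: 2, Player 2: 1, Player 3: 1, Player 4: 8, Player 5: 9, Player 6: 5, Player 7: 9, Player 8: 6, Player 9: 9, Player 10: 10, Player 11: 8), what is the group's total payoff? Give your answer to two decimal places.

Total contributed: 2 + 1 + 1 + 8 + 9 + 5 + 9 + 6 + 9 + 10 + 8 = 68; total kept: 11 × 11 − 68 = 53.
The group account pays out 0.64 × 11 × 68 = 478.72 in aggregate.
Group total = 53 + 478.72 = 531.72.

531.72 points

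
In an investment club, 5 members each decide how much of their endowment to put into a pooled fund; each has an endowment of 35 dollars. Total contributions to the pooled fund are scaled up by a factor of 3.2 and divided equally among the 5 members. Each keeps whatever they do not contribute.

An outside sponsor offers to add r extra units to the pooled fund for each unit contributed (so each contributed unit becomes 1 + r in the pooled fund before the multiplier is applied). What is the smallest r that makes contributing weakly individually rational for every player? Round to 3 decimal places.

0.563

With matching at rate r, one contributed unit becomes (1 + r) in the pooled fund and returns 3.2 × (1 + r) / 5 to the contributor.
Setting this equal to 1: 1 + r = 5/3.2 = 1.5625.
So the minimum matching rate is r = 1.5625 − 1 = 0.563.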